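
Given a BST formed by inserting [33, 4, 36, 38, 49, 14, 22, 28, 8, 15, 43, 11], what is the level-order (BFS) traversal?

Tree insertion order: [33, 4, 36, 38, 49, 14, 22, 28, 8, 15, 43, 11]
Tree (level-order array): [33, 4, 36, None, 14, None, 38, 8, 22, None, 49, None, 11, 15, 28, 43]
BFS from the root, enqueuing left then right child of each popped node:
  queue [33] -> pop 33, enqueue [4, 36], visited so far: [33]
  queue [4, 36] -> pop 4, enqueue [14], visited so far: [33, 4]
  queue [36, 14] -> pop 36, enqueue [38], visited so far: [33, 4, 36]
  queue [14, 38] -> pop 14, enqueue [8, 22], visited so far: [33, 4, 36, 14]
  queue [38, 8, 22] -> pop 38, enqueue [49], visited so far: [33, 4, 36, 14, 38]
  queue [8, 22, 49] -> pop 8, enqueue [11], visited so far: [33, 4, 36, 14, 38, 8]
  queue [22, 49, 11] -> pop 22, enqueue [15, 28], visited so far: [33, 4, 36, 14, 38, 8, 22]
  queue [49, 11, 15, 28] -> pop 49, enqueue [43], visited so far: [33, 4, 36, 14, 38, 8, 22, 49]
  queue [11, 15, 28, 43] -> pop 11, enqueue [none], visited so far: [33, 4, 36, 14, 38, 8, 22, 49, 11]
  queue [15, 28, 43] -> pop 15, enqueue [none], visited so far: [33, 4, 36, 14, 38, 8, 22, 49, 11, 15]
  queue [28, 43] -> pop 28, enqueue [none], visited so far: [33, 4, 36, 14, 38, 8, 22, 49, 11, 15, 28]
  queue [43] -> pop 43, enqueue [none], visited so far: [33, 4, 36, 14, 38, 8, 22, 49, 11, 15, 28, 43]
Result: [33, 4, 36, 14, 38, 8, 22, 49, 11, 15, 28, 43]


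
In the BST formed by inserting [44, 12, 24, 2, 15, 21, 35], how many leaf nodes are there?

Tree built from: [44, 12, 24, 2, 15, 21, 35]
Tree (level-order array): [44, 12, None, 2, 24, None, None, 15, 35, None, 21]
Rule: A leaf has 0 children.
Per-node child counts:
  node 44: 1 child(ren)
  node 12: 2 child(ren)
  node 2: 0 child(ren)
  node 24: 2 child(ren)
  node 15: 1 child(ren)
  node 21: 0 child(ren)
  node 35: 0 child(ren)
Matching nodes: [2, 21, 35]
Count of leaf nodes: 3


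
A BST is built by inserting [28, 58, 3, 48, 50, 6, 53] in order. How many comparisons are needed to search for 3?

Search path for 3: 28 -> 3
Found: True
Comparisons: 2


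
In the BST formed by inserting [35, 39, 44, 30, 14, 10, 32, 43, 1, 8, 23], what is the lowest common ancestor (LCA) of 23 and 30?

Tree insertion order: [35, 39, 44, 30, 14, 10, 32, 43, 1, 8, 23]
Tree (level-order array): [35, 30, 39, 14, 32, None, 44, 10, 23, None, None, 43, None, 1, None, None, None, None, None, None, 8]
In a BST, the LCA of p=23, q=30 is the first node v on the
root-to-leaf path with p <= v <= q (go left if both < v, right if both > v).
Walk from root:
  at 35: both 23 and 30 < 35, go left
  at 30: 23 <= 30 <= 30, this is the LCA
LCA = 30


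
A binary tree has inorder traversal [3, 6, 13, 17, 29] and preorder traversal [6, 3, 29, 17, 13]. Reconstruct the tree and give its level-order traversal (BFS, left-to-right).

Inorder:  [3, 6, 13, 17, 29]
Preorder: [6, 3, 29, 17, 13]
Algorithm: preorder visits root first, so consume preorder in order;
for each root, split the current inorder slice at that value into
left-subtree inorder and right-subtree inorder, then recurse.
Recursive splits:
  root=6; inorder splits into left=[3], right=[13, 17, 29]
  root=3; inorder splits into left=[], right=[]
  root=29; inorder splits into left=[13, 17], right=[]
  root=17; inorder splits into left=[13], right=[]
  root=13; inorder splits into left=[], right=[]
Reconstructed level-order: [6, 3, 29, 17, 13]


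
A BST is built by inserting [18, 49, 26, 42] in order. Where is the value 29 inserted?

Starting tree (level order): [18, None, 49, 26, None, None, 42]
Insertion path: 18 -> 49 -> 26 -> 42
Result: insert 29 as left child of 42
Final tree (level order): [18, None, 49, 26, None, None, 42, 29]


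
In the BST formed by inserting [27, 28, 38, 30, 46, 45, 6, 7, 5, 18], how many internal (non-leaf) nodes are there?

Tree built from: [27, 28, 38, 30, 46, 45, 6, 7, 5, 18]
Tree (level-order array): [27, 6, 28, 5, 7, None, 38, None, None, None, 18, 30, 46, None, None, None, None, 45]
Rule: An internal node has at least one child.
Per-node child counts:
  node 27: 2 child(ren)
  node 6: 2 child(ren)
  node 5: 0 child(ren)
  node 7: 1 child(ren)
  node 18: 0 child(ren)
  node 28: 1 child(ren)
  node 38: 2 child(ren)
  node 30: 0 child(ren)
  node 46: 1 child(ren)
  node 45: 0 child(ren)
Matching nodes: [27, 6, 7, 28, 38, 46]
Count of internal (non-leaf) nodes: 6


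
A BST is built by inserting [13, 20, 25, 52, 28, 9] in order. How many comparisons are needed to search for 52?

Search path for 52: 13 -> 20 -> 25 -> 52
Found: True
Comparisons: 4


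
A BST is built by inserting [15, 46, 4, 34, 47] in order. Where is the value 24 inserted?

Starting tree (level order): [15, 4, 46, None, None, 34, 47]
Insertion path: 15 -> 46 -> 34
Result: insert 24 as left child of 34
Final tree (level order): [15, 4, 46, None, None, 34, 47, 24]


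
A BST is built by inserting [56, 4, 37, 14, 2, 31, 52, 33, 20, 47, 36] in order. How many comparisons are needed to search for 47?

Search path for 47: 56 -> 4 -> 37 -> 52 -> 47
Found: True
Comparisons: 5


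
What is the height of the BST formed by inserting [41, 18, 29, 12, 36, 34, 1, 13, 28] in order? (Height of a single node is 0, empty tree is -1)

Insertion order: [41, 18, 29, 12, 36, 34, 1, 13, 28]
Tree (level-order array): [41, 18, None, 12, 29, 1, 13, 28, 36, None, None, None, None, None, None, 34]
Compute height bottom-up (empty subtree = -1):
  height(1) = 1 + max(-1, -1) = 0
  height(13) = 1 + max(-1, -1) = 0
  height(12) = 1 + max(0, 0) = 1
  height(28) = 1 + max(-1, -1) = 0
  height(34) = 1 + max(-1, -1) = 0
  height(36) = 1 + max(0, -1) = 1
  height(29) = 1 + max(0, 1) = 2
  height(18) = 1 + max(1, 2) = 3
  height(41) = 1 + max(3, -1) = 4
Height = 4


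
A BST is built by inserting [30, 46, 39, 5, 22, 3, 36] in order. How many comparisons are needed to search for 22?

Search path for 22: 30 -> 5 -> 22
Found: True
Comparisons: 3


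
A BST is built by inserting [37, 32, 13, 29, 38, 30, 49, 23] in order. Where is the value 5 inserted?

Starting tree (level order): [37, 32, 38, 13, None, None, 49, None, 29, None, None, 23, 30]
Insertion path: 37 -> 32 -> 13
Result: insert 5 as left child of 13
Final tree (level order): [37, 32, 38, 13, None, None, 49, 5, 29, None, None, None, None, 23, 30]


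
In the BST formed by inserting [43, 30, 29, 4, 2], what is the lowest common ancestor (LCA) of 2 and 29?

Tree insertion order: [43, 30, 29, 4, 2]
Tree (level-order array): [43, 30, None, 29, None, 4, None, 2]
In a BST, the LCA of p=2, q=29 is the first node v on the
root-to-leaf path with p <= v <= q (go left if both < v, right if both > v).
Walk from root:
  at 43: both 2 and 29 < 43, go left
  at 30: both 2 and 29 < 30, go left
  at 29: 2 <= 29 <= 29, this is the LCA
LCA = 29


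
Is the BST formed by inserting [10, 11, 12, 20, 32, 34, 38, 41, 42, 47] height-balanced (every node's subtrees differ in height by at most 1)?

Tree (level-order array): [10, None, 11, None, 12, None, 20, None, 32, None, 34, None, 38, None, 41, None, 42, None, 47]
Definition: a tree is height-balanced if, at every node, |h(left) - h(right)| <= 1 (empty subtree has height -1).
Bottom-up per-node check:
  node 47: h_left=-1, h_right=-1, diff=0 [OK], height=0
  node 42: h_left=-1, h_right=0, diff=1 [OK], height=1
  node 41: h_left=-1, h_right=1, diff=2 [FAIL (|-1-1|=2 > 1)], height=2
  node 38: h_left=-1, h_right=2, diff=3 [FAIL (|-1-2|=3 > 1)], height=3
  node 34: h_left=-1, h_right=3, diff=4 [FAIL (|-1-3|=4 > 1)], height=4
  node 32: h_left=-1, h_right=4, diff=5 [FAIL (|-1-4|=5 > 1)], height=5
  node 20: h_left=-1, h_right=5, diff=6 [FAIL (|-1-5|=6 > 1)], height=6
  node 12: h_left=-1, h_right=6, diff=7 [FAIL (|-1-6|=7 > 1)], height=7
  node 11: h_left=-1, h_right=7, diff=8 [FAIL (|-1-7|=8 > 1)], height=8
  node 10: h_left=-1, h_right=8, diff=9 [FAIL (|-1-8|=9 > 1)], height=9
Node 41 violates the condition: |-1 - 1| = 2 > 1.
Result: Not balanced


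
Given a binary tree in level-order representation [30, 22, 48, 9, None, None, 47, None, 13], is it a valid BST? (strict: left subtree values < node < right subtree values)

Level-order array: [30, 22, 48, 9, None, None, 47, None, 13]
Validate using subtree bounds (lo, hi): at each node, require lo < value < hi,
then recurse left with hi=value and right with lo=value.
Preorder trace (stopping at first violation):
  at node 30 with bounds (-inf, +inf): OK
  at node 22 with bounds (-inf, 30): OK
  at node 9 with bounds (-inf, 22): OK
  at node 13 with bounds (9, 22): OK
  at node 48 with bounds (30, +inf): OK
  at node 47 with bounds (48, +inf): VIOLATION
Node 47 violates its bound: not (48 < 47 < +inf).
Result: Not a valid BST


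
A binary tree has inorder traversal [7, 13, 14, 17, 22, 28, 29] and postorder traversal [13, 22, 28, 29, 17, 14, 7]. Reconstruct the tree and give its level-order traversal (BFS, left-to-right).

Inorder:   [7, 13, 14, 17, 22, 28, 29]
Postorder: [13, 22, 28, 29, 17, 14, 7]
Algorithm: postorder visits root last, so walk postorder right-to-left;
each value is the root of the current inorder slice — split it at that
value, recurse on the right subtree first, then the left.
Recursive splits:
  root=7; inorder splits into left=[], right=[13, 14, 17, 22, 28, 29]
  root=14; inorder splits into left=[13], right=[17, 22, 28, 29]
  root=17; inorder splits into left=[], right=[22, 28, 29]
  root=29; inorder splits into left=[22, 28], right=[]
  root=28; inorder splits into left=[22], right=[]
  root=22; inorder splits into left=[], right=[]
  root=13; inorder splits into left=[], right=[]
Reconstructed level-order: [7, 14, 13, 17, 29, 28, 22]


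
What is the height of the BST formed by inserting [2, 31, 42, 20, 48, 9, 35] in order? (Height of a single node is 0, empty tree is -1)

Insertion order: [2, 31, 42, 20, 48, 9, 35]
Tree (level-order array): [2, None, 31, 20, 42, 9, None, 35, 48]
Compute height bottom-up (empty subtree = -1):
  height(9) = 1 + max(-1, -1) = 0
  height(20) = 1 + max(0, -1) = 1
  height(35) = 1 + max(-1, -1) = 0
  height(48) = 1 + max(-1, -1) = 0
  height(42) = 1 + max(0, 0) = 1
  height(31) = 1 + max(1, 1) = 2
  height(2) = 1 + max(-1, 2) = 3
Height = 3


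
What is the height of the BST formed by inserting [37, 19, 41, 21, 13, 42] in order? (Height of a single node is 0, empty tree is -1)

Insertion order: [37, 19, 41, 21, 13, 42]
Tree (level-order array): [37, 19, 41, 13, 21, None, 42]
Compute height bottom-up (empty subtree = -1):
  height(13) = 1 + max(-1, -1) = 0
  height(21) = 1 + max(-1, -1) = 0
  height(19) = 1 + max(0, 0) = 1
  height(42) = 1 + max(-1, -1) = 0
  height(41) = 1 + max(-1, 0) = 1
  height(37) = 1 + max(1, 1) = 2
Height = 2


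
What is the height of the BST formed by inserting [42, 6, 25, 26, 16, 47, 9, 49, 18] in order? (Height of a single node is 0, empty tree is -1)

Insertion order: [42, 6, 25, 26, 16, 47, 9, 49, 18]
Tree (level-order array): [42, 6, 47, None, 25, None, 49, 16, 26, None, None, 9, 18]
Compute height bottom-up (empty subtree = -1):
  height(9) = 1 + max(-1, -1) = 0
  height(18) = 1 + max(-1, -1) = 0
  height(16) = 1 + max(0, 0) = 1
  height(26) = 1 + max(-1, -1) = 0
  height(25) = 1 + max(1, 0) = 2
  height(6) = 1 + max(-1, 2) = 3
  height(49) = 1 + max(-1, -1) = 0
  height(47) = 1 + max(-1, 0) = 1
  height(42) = 1 + max(3, 1) = 4
Height = 4


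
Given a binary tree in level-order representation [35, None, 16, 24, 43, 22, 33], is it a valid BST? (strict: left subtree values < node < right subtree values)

Level-order array: [35, None, 16, 24, 43, 22, 33]
Validate using subtree bounds (lo, hi): at each node, require lo < value < hi,
then recurse left with hi=value and right with lo=value.
Preorder trace (stopping at first violation):
  at node 35 with bounds (-inf, +inf): OK
  at node 16 with bounds (35, +inf): VIOLATION
Node 16 violates its bound: not (35 < 16 < +inf).
Result: Not a valid BST


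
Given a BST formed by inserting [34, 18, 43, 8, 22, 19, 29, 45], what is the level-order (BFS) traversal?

Tree insertion order: [34, 18, 43, 8, 22, 19, 29, 45]
Tree (level-order array): [34, 18, 43, 8, 22, None, 45, None, None, 19, 29]
BFS from the root, enqueuing left then right child of each popped node:
  queue [34] -> pop 34, enqueue [18, 43], visited so far: [34]
  queue [18, 43] -> pop 18, enqueue [8, 22], visited so far: [34, 18]
  queue [43, 8, 22] -> pop 43, enqueue [45], visited so far: [34, 18, 43]
  queue [8, 22, 45] -> pop 8, enqueue [none], visited so far: [34, 18, 43, 8]
  queue [22, 45] -> pop 22, enqueue [19, 29], visited so far: [34, 18, 43, 8, 22]
  queue [45, 19, 29] -> pop 45, enqueue [none], visited so far: [34, 18, 43, 8, 22, 45]
  queue [19, 29] -> pop 19, enqueue [none], visited so far: [34, 18, 43, 8, 22, 45, 19]
  queue [29] -> pop 29, enqueue [none], visited so far: [34, 18, 43, 8, 22, 45, 19, 29]
Result: [34, 18, 43, 8, 22, 45, 19, 29]


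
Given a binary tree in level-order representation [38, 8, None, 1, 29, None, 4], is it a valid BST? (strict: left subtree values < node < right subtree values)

Level-order array: [38, 8, None, 1, 29, None, 4]
Validate using subtree bounds (lo, hi): at each node, require lo < value < hi,
then recurse left with hi=value and right with lo=value.
Preorder trace (stopping at first violation):
  at node 38 with bounds (-inf, +inf): OK
  at node 8 with bounds (-inf, 38): OK
  at node 1 with bounds (-inf, 8): OK
  at node 4 with bounds (1, 8): OK
  at node 29 with bounds (8, 38): OK
No violation found at any node.
Result: Valid BST


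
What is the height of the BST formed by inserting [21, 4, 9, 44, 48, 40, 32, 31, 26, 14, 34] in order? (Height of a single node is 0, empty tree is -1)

Insertion order: [21, 4, 9, 44, 48, 40, 32, 31, 26, 14, 34]
Tree (level-order array): [21, 4, 44, None, 9, 40, 48, None, 14, 32, None, None, None, None, None, 31, 34, 26]
Compute height bottom-up (empty subtree = -1):
  height(14) = 1 + max(-1, -1) = 0
  height(9) = 1 + max(-1, 0) = 1
  height(4) = 1 + max(-1, 1) = 2
  height(26) = 1 + max(-1, -1) = 0
  height(31) = 1 + max(0, -1) = 1
  height(34) = 1 + max(-1, -1) = 0
  height(32) = 1 + max(1, 0) = 2
  height(40) = 1 + max(2, -1) = 3
  height(48) = 1 + max(-1, -1) = 0
  height(44) = 1 + max(3, 0) = 4
  height(21) = 1 + max(2, 4) = 5
Height = 5


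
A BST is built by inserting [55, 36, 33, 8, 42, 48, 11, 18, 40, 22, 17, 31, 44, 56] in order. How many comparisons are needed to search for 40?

Search path for 40: 55 -> 36 -> 42 -> 40
Found: True
Comparisons: 4


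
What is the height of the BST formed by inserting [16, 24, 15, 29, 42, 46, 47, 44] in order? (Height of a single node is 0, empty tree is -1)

Insertion order: [16, 24, 15, 29, 42, 46, 47, 44]
Tree (level-order array): [16, 15, 24, None, None, None, 29, None, 42, None, 46, 44, 47]
Compute height bottom-up (empty subtree = -1):
  height(15) = 1 + max(-1, -1) = 0
  height(44) = 1 + max(-1, -1) = 0
  height(47) = 1 + max(-1, -1) = 0
  height(46) = 1 + max(0, 0) = 1
  height(42) = 1 + max(-1, 1) = 2
  height(29) = 1 + max(-1, 2) = 3
  height(24) = 1 + max(-1, 3) = 4
  height(16) = 1 + max(0, 4) = 5
Height = 5


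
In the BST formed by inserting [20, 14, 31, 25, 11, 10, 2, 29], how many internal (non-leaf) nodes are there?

Tree built from: [20, 14, 31, 25, 11, 10, 2, 29]
Tree (level-order array): [20, 14, 31, 11, None, 25, None, 10, None, None, 29, 2]
Rule: An internal node has at least one child.
Per-node child counts:
  node 20: 2 child(ren)
  node 14: 1 child(ren)
  node 11: 1 child(ren)
  node 10: 1 child(ren)
  node 2: 0 child(ren)
  node 31: 1 child(ren)
  node 25: 1 child(ren)
  node 29: 0 child(ren)
Matching nodes: [20, 14, 11, 10, 31, 25]
Count of internal (non-leaf) nodes: 6


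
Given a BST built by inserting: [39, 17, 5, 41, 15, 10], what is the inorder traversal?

Tree insertion order: [39, 17, 5, 41, 15, 10]
Tree (level-order array): [39, 17, 41, 5, None, None, None, None, 15, 10]
Inorder traversal: [5, 10, 15, 17, 39, 41]


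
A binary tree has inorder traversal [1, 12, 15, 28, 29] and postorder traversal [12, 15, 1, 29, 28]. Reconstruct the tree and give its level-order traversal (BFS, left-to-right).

Inorder:   [1, 12, 15, 28, 29]
Postorder: [12, 15, 1, 29, 28]
Algorithm: postorder visits root last, so walk postorder right-to-left;
each value is the root of the current inorder slice — split it at that
value, recurse on the right subtree first, then the left.
Recursive splits:
  root=28; inorder splits into left=[1, 12, 15], right=[29]
  root=29; inorder splits into left=[], right=[]
  root=1; inorder splits into left=[], right=[12, 15]
  root=15; inorder splits into left=[12], right=[]
  root=12; inorder splits into left=[], right=[]
Reconstructed level-order: [28, 1, 29, 15, 12]


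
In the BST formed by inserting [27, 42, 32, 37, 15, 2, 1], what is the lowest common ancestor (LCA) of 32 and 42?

Tree insertion order: [27, 42, 32, 37, 15, 2, 1]
Tree (level-order array): [27, 15, 42, 2, None, 32, None, 1, None, None, 37]
In a BST, the LCA of p=32, q=42 is the first node v on the
root-to-leaf path with p <= v <= q (go left if both < v, right if both > v).
Walk from root:
  at 27: both 32 and 42 > 27, go right
  at 42: 32 <= 42 <= 42, this is the LCA
LCA = 42


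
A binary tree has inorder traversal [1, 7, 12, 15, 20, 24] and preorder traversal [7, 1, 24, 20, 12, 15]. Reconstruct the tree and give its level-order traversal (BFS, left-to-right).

Inorder:  [1, 7, 12, 15, 20, 24]
Preorder: [7, 1, 24, 20, 12, 15]
Algorithm: preorder visits root first, so consume preorder in order;
for each root, split the current inorder slice at that value into
left-subtree inorder and right-subtree inorder, then recurse.
Recursive splits:
  root=7; inorder splits into left=[1], right=[12, 15, 20, 24]
  root=1; inorder splits into left=[], right=[]
  root=24; inorder splits into left=[12, 15, 20], right=[]
  root=20; inorder splits into left=[12, 15], right=[]
  root=12; inorder splits into left=[], right=[15]
  root=15; inorder splits into left=[], right=[]
Reconstructed level-order: [7, 1, 24, 20, 12, 15]


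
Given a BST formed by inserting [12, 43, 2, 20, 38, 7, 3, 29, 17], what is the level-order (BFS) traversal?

Tree insertion order: [12, 43, 2, 20, 38, 7, 3, 29, 17]
Tree (level-order array): [12, 2, 43, None, 7, 20, None, 3, None, 17, 38, None, None, None, None, 29]
BFS from the root, enqueuing left then right child of each popped node:
  queue [12] -> pop 12, enqueue [2, 43], visited so far: [12]
  queue [2, 43] -> pop 2, enqueue [7], visited so far: [12, 2]
  queue [43, 7] -> pop 43, enqueue [20], visited so far: [12, 2, 43]
  queue [7, 20] -> pop 7, enqueue [3], visited so far: [12, 2, 43, 7]
  queue [20, 3] -> pop 20, enqueue [17, 38], visited so far: [12, 2, 43, 7, 20]
  queue [3, 17, 38] -> pop 3, enqueue [none], visited so far: [12, 2, 43, 7, 20, 3]
  queue [17, 38] -> pop 17, enqueue [none], visited so far: [12, 2, 43, 7, 20, 3, 17]
  queue [38] -> pop 38, enqueue [29], visited so far: [12, 2, 43, 7, 20, 3, 17, 38]
  queue [29] -> pop 29, enqueue [none], visited so far: [12, 2, 43, 7, 20, 3, 17, 38, 29]
Result: [12, 2, 43, 7, 20, 3, 17, 38, 29]


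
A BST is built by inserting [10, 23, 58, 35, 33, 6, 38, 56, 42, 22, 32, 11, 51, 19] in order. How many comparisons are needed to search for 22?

Search path for 22: 10 -> 23 -> 22
Found: True
Comparisons: 3


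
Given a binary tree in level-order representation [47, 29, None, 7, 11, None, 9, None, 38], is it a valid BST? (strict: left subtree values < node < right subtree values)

Level-order array: [47, 29, None, 7, 11, None, 9, None, 38]
Validate using subtree bounds (lo, hi): at each node, require lo < value < hi,
then recurse left with hi=value and right with lo=value.
Preorder trace (stopping at first violation):
  at node 47 with bounds (-inf, +inf): OK
  at node 29 with bounds (-inf, 47): OK
  at node 7 with bounds (-inf, 29): OK
  at node 9 with bounds (7, 29): OK
  at node 11 with bounds (29, 47): VIOLATION
Node 11 violates its bound: not (29 < 11 < 47).
Result: Not a valid BST


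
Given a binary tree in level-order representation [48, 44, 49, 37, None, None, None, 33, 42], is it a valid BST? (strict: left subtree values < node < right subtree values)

Level-order array: [48, 44, 49, 37, None, None, None, 33, 42]
Validate using subtree bounds (lo, hi): at each node, require lo < value < hi,
then recurse left with hi=value and right with lo=value.
Preorder trace (stopping at first violation):
  at node 48 with bounds (-inf, +inf): OK
  at node 44 with bounds (-inf, 48): OK
  at node 37 with bounds (-inf, 44): OK
  at node 33 with bounds (-inf, 37): OK
  at node 42 with bounds (37, 44): OK
  at node 49 with bounds (48, +inf): OK
No violation found at any node.
Result: Valid BST


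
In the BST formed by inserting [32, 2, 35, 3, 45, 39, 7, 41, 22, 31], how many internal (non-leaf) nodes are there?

Tree built from: [32, 2, 35, 3, 45, 39, 7, 41, 22, 31]
Tree (level-order array): [32, 2, 35, None, 3, None, 45, None, 7, 39, None, None, 22, None, 41, None, 31]
Rule: An internal node has at least one child.
Per-node child counts:
  node 32: 2 child(ren)
  node 2: 1 child(ren)
  node 3: 1 child(ren)
  node 7: 1 child(ren)
  node 22: 1 child(ren)
  node 31: 0 child(ren)
  node 35: 1 child(ren)
  node 45: 1 child(ren)
  node 39: 1 child(ren)
  node 41: 0 child(ren)
Matching nodes: [32, 2, 3, 7, 22, 35, 45, 39]
Count of internal (non-leaf) nodes: 8


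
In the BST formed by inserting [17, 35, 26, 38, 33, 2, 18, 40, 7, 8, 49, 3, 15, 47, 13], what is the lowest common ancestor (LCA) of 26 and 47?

Tree insertion order: [17, 35, 26, 38, 33, 2, 18, 40, 7, 8, 49, 3, 15, 47, 13]
Tree (level-order array): [17, 2, 35, None, 7, 26, 38, 3, 8, 18, 33, None, 40, None, None, None, 15, None, None, None, None, None, 49, 13, None, 47]
In a BST, the LCA of p=26, q=47 is the first node v on the
root-to-leaf path with p <= v <= q (go left if both < v, right if both > v).
Walk from root:
  at 17: both 26 and 47 > 17, go right
  at 35: 26 <= 35 <= 47, this is the LCA
LCA = 35


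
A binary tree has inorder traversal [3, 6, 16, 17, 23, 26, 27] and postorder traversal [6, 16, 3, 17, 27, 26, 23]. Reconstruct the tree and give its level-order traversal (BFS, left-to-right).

Inorder:   [3, 6, 16, 17, 23, 26, 27]
Postorder: [6, 16, 3, 17, 27, 26, 23]
Algorithm: postorder visits root last, so walk postorder right-to-left;
each value is the root of the current inorder slice — split it at that
value, recurse on the right subtree first, then the left.
Recursive splits:
  root=23; inorder splits into left=[3, 6, 16, 17], right=[26, 27]
  root=26; inorder splits into left=[], right=[27]
  root=27; inorder splits into left=[], right=[]
  root=17; inorder splits into left=[3, 6, 16], right=[]
  root=3; inorder splits into left=[], right=[6, 16]
  root=16; inorder splits into left=[6], right=[]
  root=6; inorder splits into left=[], right=[]
Reconstructed level-order: [23, 17, 26, 3, 27, 16, 6]


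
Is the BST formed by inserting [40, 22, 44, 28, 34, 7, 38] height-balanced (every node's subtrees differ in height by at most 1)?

Tree (level-order array): [40, 22, 44, 7, 28, None, None, None, None, None, 34, None, 38]
Definition: a tree is height-balanced if, at every node, |h(left) - h(right)| <= 1 (empty subtree has height -1).
Bottom-up per-node check:
  node 7: h_left=-1, h_right=-1, diff=0 [OK], height=0
  node 38: h_left=-1, h_right=-1, diff=0 [OK], height=0
  node 34: h_left=-1, h_right=0, diff=1 [OK], height=1
  node 28: h_left=-1, h_right=1, diff=2 [FAIL (|-1-1|=2 > 1)], height=2
  node 22: h_left=0, h_right=2, diff=2 [FAIL (|0-2|=2 > 1)], height=3
  node 44: h_left=-1, h_right=-1, diff=0 [OK], height=0
  node 40: h_left=3, h_right=0, diff=3 [FAIL (|3-0|=3 > 1)], height=4
Node 28 violates the condition: |-1 - 1| = 2 > 1.
Result: Not balanced


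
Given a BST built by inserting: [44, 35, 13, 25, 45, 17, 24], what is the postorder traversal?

Tree insertion order: [44, 35, 13, 25, 45, 17, 24]
Tree (level-order array): [44, 35, 45, 13, None, None, None, None, 25, 17, None, None, 24]
Postorder traversal: [24, 17, 25, 13, 35, 45, 44]


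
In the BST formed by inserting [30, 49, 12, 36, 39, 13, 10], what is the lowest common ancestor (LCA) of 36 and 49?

Tree insertion order: [30, 49, 12, 36, 39, 13, 10]
Tree (level-order array): [30, 12, 49, 10, 13, 36, None, None, None, None, None, None, 39]
In a BST, the LCA of p=36, q=49 is the first node v on the
root-to-leaf path with p <= v <= q (go left if both < v, right if both > v).
Walk from root:
  at 30: both 36 and 49 > 30, go right
  at 49: 36 <= 49 <= 49, this is the LCA
LCA = 49


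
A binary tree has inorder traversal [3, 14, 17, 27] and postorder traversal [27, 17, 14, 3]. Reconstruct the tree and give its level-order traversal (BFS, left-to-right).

Inorder:   [3, 14, 17, 27]
Postorder: [27, 17, 14, 3]
Algorithm: postorder visits root last, so walk postorder right-to-left;
each value is the root of the current inorder slice — split it at that
value, recurse on the right subtree first, then the left.
Recursive splits:
  root=3; inorder splits into left=[], right=[14, 17, 27]
  root=14; inorder splits into left=[], right=[17, 27]
  root=17; inorder splits into left=[], right=[27]
  root=27; inorder splits into left=[], right=[]
Reconstructed level-order: [3, 14, 17, 27]


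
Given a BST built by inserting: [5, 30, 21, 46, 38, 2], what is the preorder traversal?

Tree insertion order: [5, 30, 21, 46, 38, 2]
Tree (level-order array): [5, 2, 30, None, None, 21, 46, None, None, 38]
Preorder traversal: [5, 2, 30, 21, 46, 38]


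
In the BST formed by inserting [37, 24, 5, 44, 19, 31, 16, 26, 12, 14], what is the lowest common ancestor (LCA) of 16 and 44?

Tree insertion order: [37, 24, 5, 44, 19, 31, 16, 26, 12, 14]
Tree (level-order array): [37, 24, 44, 5, 31, None, None, None, 19, 26, None, 16, None, None, None, 12, None, None, 14]
In a BST, the LCA of p=16, q=44 is the first node v on the
root-to-leaf path with p <= v <= q (go left if both < v, right if both > v).
Walk from root:
  at 37: 16 <= 37 <= 44, this is the LCA
LCA = 37


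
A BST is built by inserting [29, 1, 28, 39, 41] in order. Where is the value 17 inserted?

Starting tree (level order): [29, 1, 39, None, 28, None, 41]
Insertion path: 29 -> 1 -> 28
Result: insert 17 as left child of 28
Final tree (level order): [29, 1, 39, None, 28, None, 41, 17]


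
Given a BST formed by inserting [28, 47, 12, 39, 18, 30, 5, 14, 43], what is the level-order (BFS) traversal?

Tree insertion order: [28, 47, 12, 39, 18, 30, 5, 14, 43]
Tree (level-order array): [28, 12, 47, 5, 18, 39, None, None, None, 14, None, 30, 43]
BFS from the root, enqueuing left then right child of each popped node:
  queue [28] -> pop 28, enqueue [12, 47], visited so far: [28]
  queue [12, 47] -> pop 12, enqueue [5, 18], visited so far: [28, 12]
  queue [47, 5, 18] -> pop 47, enqueue [39], visited so far: [28, 12, 47]
  queue [5, 18, 39] -> pop 5, enqueue [none], visited so far: [28, 12, 47, 5]
  queue [18, 39] -> pop 18, enqueue [14], visited so far: [28, 12, 47, 5, 18]
  queue [39, 14] -> pop 39, enqueue [30, 43], visited so far: [28, 12, 47, 5, 18, 39]
  queue [14, 30, 43] -> pop 14, enqueue [none], visited so far: [28, 12, 47, 5, 18, 39, 14]
  queue [30, 43] -> pop 30, enqueue [none], visited so far: [28, 12, 47, 5, 18, 39, 14, 30]
  queue [43] -> pop 43, enqueue [none], visited so far: [28, 12, 47, 5, 18, 39, 14, 30, 43]
Result: [28, 12, 47, 5, 18, 39, 14, 30, 43]


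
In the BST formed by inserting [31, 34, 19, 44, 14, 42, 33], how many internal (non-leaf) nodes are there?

Tree built from: [31, 34, 19, 44, 14, 42, 33]
Tree (level-order array): [31, 19, 34, 14, None, 33, 44, None, None, None, None, 42]
Rule: An internal node has at least one child.
Per-node child counts:
  node 31: 2 child(ren)
  node 19: 1 child(ren)
  node 14: 0 child(ren)
  node 34: 2 child(ren)
  node 33: 0 child(ren)
  node 44: 1 child(ren)
  node 42: 0 child(ren)
Matching nodes: [31, 19, 34, 44]
Count of internal (non-leaf) nodes: 4


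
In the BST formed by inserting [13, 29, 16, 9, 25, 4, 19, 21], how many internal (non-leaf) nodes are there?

Tree built from: [13, 29, 16, 9, 25, 4, 19, 21]
Tree (level-order array): [13, 9, 29, 4, None, 16, None, None, None, None, 25, 19, None, None, 21]
Rule: An internal node has at least one child.
Per-node child counts:
  node 13: 2 child(ren)
  node 9: 1 child(ren)
  node 4: 0 child(ren)
  node 29: 1 child(ren)
  node 16: 1 child(ren)
  node 25: 1 child(ren)
  node 19: 1 child(ren)
  node 21: 0 child(ren)
Matching nodes: [13, 9, 29, 16, 25, 19]
Count of internal (non-leaf) nodes: 6


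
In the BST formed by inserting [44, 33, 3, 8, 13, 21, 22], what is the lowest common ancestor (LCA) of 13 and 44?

Tree insertion order: [44, 33, 3, 8, 13, 21, 22]
Tree (level-order array): [44, 33, None, 3, None, None, 8, None, 13, None, 21, None, 22]
In a BST, the LCA of p=13, q=44 is the first node v on the
root-to-leaf path with p <= v <= q (go left if both < v, right if both > v).
Walk from root:
  at 44: 13 <= 44 <= 44, this is the LCA
LCA = 44


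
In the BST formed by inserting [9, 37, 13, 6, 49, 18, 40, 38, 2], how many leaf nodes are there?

Tree built from: [9, 37, 13, 6, 49, 18, 40, 38, 2]
Tree (level-order array): [9, 6, 37, 2, None, 13, 49, None, None, None, 18, 40, None, None, None, 38]
Rule: A leaf has 0 children.
Per-node child counts:
  node 9: 2 child(ren)
  node 6: 1 child(ren)
  node 2: 0 child(ren)
  node 37: 2 child(ren)
  node 13: 1 child(ren)
  node 18: 0 child(ren)
  node 49: 1 child(ren)
  node 40: 1 child(ren)
  node 38: 0 child(ren)
Matching nodes: [2, 18, 38]
Count of leaf nodes: 3


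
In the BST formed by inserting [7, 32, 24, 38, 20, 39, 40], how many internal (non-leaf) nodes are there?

Tree built from: [7, 32, 24, 38, 20, 39, 40]
Tree (level-order array): [7, None, 32, 24, 38, 20, None, None, 39, None, None, None, 40]
Rule: An internal node has at least one child.
Per-node child counts:
  node 7: 1 child(ren)
  node 32: 2 child(ren)
  node 24: 1 child(ren)
  node 20: 0 child(ren)
  node 38: 1 child(ren)
  node 39: 1 child(ren)
  node 40: 0 child(ren)
Matching nodes: [7, 32, 24, 38, 39]
Count of internal (non-leaf) nodes: 5


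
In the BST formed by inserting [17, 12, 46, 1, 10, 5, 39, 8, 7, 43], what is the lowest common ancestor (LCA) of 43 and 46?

Tree insertion order: [17, 12, 46, 1, 10, 5, 39, 8, 7, 43]
Tree (level-order array): [17, 12, 46, 1, None, 39, None, None, 10, None, 43, 5, None, None, None, None, 8, 7]
In a BST, the LCA of p=43, q=46 is the first node v on the
root-to-leaf path with p <= v <= q (go left if both < v, right if both > v).
Walk from root:
  at 17: both 43 and 46 > 17, go right
  at 46: 43 <= 46 <= 46, this is the LCA
LCA = 46


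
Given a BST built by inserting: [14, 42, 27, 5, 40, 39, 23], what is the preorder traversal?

Tree insertion order: [14, 42, 27, 5, 40, 39, 23]
Tree (level-order array): [14, 5, 42, None, None, 27, None, 23, 40, None, None, 39]
Preorder traversal: [14, 5, 42, 27, 23, 40, 39]


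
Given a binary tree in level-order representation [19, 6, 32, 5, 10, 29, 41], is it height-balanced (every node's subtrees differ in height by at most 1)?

Tree (level-order array): [19, 6, 32, 5, 10, 29, 41]
Definition: a tree is height-balanced if, at every node, |h(left) - h(right)| <= 1 (empty subtree has height -1).
Bottom-up per-node check:
  node 5: h_left=-1, h_right=-1, diff=0 [OK], height=0
  node 10: h_left=-1, h_right=-1, diff=0 [OK], height=0
  node 6: h_left=0, h_right=0, diff=0 [OK], height=1
  node 29: h_left=-1, h_right=-1, diff=0 [OK], height=0
  node 41: h_left=-1, h_right=-1, diff=0 [OK], height=0
  node 32: h_left=0, h_right=0, diff=0 [OK], height=1
  node 19: h_left=1, h_right=1, diff=0 [OK], height=2
All nodes satisfy the balance condition.
Result: Balanced


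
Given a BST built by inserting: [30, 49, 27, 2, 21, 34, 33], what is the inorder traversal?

Tree insertion order: [30, 49, 27, 2, 21, 34, 33]
Tree (level-order array): [30, 27, 49, 2, None, 34, None, None, 21, 33]
Inorder traversal: [2, 21, 27, 30, 33, 34, 49]


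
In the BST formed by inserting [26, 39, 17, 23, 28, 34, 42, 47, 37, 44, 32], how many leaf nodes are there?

Tree built from: [26, 39, 17, 23, 28, 34, 42, 47, 37, 44, 32]
Tree (level-order array): [26, 17, 39, None, 23, 28, 42, None, None, None, 34, None, 47, 32, 37, 44]
Rule: A leaf has 0 children.
Per-node child counts:
  node 26: 2 child(ren)
  node 17: 1 child(ren)
  node 23: 0 child(ren)
  node 39: 2 child(ren)
  node 28: 1 child(ren)
  node 34: 2 child(ren)
  node 32: 0 child(ren)
  node 37: 0 child(ren)
  node 42: 1 child(ren)
  node 47: 1 child(ren)
  node 44: 0 child(ren)
Matching nodes: [23, 32, 37, 44]
Count of leaf nodes: 4


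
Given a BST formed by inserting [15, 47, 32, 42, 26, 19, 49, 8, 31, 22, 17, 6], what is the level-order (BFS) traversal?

Tree insertion order: [15, 47, 32, 42, 26, 19, 49, 8, 31, 22, 17, 6]
Tree (level-order array): [15, 8, 47, 6, None, 32, 49, None, None, 26, 42, None, None, 19, 31, None, None, 17, 22]
BFS from the root, enqueuing left then right child of each popped node:
  queue [15] -> pop 15, enqueue [8, 47], visited so far: [15]
  queue [8, 47] -> pop 8, enqueue [6], visited so far: [15, 8]
  queue [47, 6] -> pop 47, enqueue [32, 49], visited so far: [15, 8, 47]
  queue [6, 32, 49] -> pop 6, enqueue [none], visited so far: [15, 8, 47, 6]
  queue [32, 49] -> pop 32, enqueue [26, 42], visited so far: [15, 8, 47, 6, 32]
  queue [49, 26, 42] -> pop 49, enqueue [none], visited so far: [15, 8, 47, 6, 32, 49]
  queue [26, 42] -> pop 26, enqueue [19, 31], visited so far: [15, 8, 47, 6, 32, 49, 26]
  queue [42, 19, 31] -> pop 42, enqueue [none], visited so far: [15, 8, 47, 6, 32, 49, 26, 42]
  queue [19, 31] -> pop 19, enqueue [17, 22], visited so far: [15, 8, 47, 6, 32, 49, 26, 42, 19]
  queue [31, 17, 22] -> pop 31, enqueue [none], visited so far: [15, 8, 47, 6, 32, 49, 26, 42, 19, 31]
  queue [17, 22] -> pop 17, enqueue [none], visited so far: [15, 8, 47, 6, 32, 49, 26, 42, 19, 31, 17]
  queue [22] -> pop 22, enqueue [none], visited so far: [15, 8, 47, 6, 32, 49, 26, 42, 19, 31, 17, 22]
Result: [15, 8, 47, 6, 32, 49, 26, 42, 19, 31, 17, 22]


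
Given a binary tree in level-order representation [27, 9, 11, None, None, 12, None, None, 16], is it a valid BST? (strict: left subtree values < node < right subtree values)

Level-order array: [27, 9, 11, None, None, 12, None, None, 16]
Validate using subtree bounds (lo, hi): at each node, require lo < value < hi,
then recurse left with hi=value and right with lo=value.
Preorder trace (stopping at first violation):
  at node 27 with bounds (-inf, +inf): OK
  at node 9 with bounds (-inf, 27): OK
  at node 11 with bounds (27, +inf): VIOLATION
Node 11 violates its bound: not (27 < 11 < +inf).
Result: Not a valid BST


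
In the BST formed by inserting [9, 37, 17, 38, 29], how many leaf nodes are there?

Tree built from: [9, 37, 17, 38, 29]
Tree (level-order array): [9, None, 37, 17, 38, None, 29]
Rule: A leaf has 0 children.
Per-node child counts:
  node 9: 1 child(ren)
  node 37: 2 child(ren)
  node 17: 1 child(ren)
  node 29: 0 child(ren)
  node 38: 0 child(ren)
Matching nodes: [29, 38]
Count of leaf nodes: 2


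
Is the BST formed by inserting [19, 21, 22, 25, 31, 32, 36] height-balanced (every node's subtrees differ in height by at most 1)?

Tree (level-order array): [19, None, 21, None, 22, None, 25, None, 31, None, 32, None, 36]
Definition: a tree is height-balanced if, at every node, |h(left) - h(right)| <= 1 (empty subtree has height -1).
Bottom-up per-node check:
  node 36: h_left=-1, h_right=-1, diff=0 [OK], height=0
  node 32: h_left=-1, h_right=0, diff=1 [OK], height=1
  node 31: h_left=-1, h_right=1, diff=2 [FAIL (|-1-1|=2 > 1)], height=2
  node 25: h_left=-1, h_right=2, diff=3 [FAIL (|-1-2|=3 > 1)], height=3
  node 22: h_left=-1, h_right=3, diff=4 [FAIL (|-1-3|=4 > 1)], height=4
  node 21: h_left=-1, h_right=4, diff=5 [FAIL (|-1-4|=5 > 1)], height=5
  node 19: h_left=-1, h_right=5, diff=6 [FAIL (|-1-5|=6 > 1)], height=6
Node 31 violates the condition: |-1 - 1| = 2 > 1.
Result: Not balanced


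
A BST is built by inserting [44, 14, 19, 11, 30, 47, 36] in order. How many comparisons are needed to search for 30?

Search path for 30: 44 -> 14 -> 19 -> 30
Found: True
Comparisons: 4


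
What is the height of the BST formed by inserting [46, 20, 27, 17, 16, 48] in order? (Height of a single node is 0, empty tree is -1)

Insertion order: [46, 20, 27, 17, 16, 48]
Tree (level-order array): [46, 20, 48, 17, 27, None, None, 16]
Compute height bottom-up (empty subtree = -1):
  height(16) = 1 + max(-1, -1) = 0
  height(17) = 1 + max(0, -1) = 1
  height(27) = 1 + max(-1, -1) = 0
  height(20) = 1 + max(1, 0) = 2
  height(48) = 1 + max(-1, -1) = 0
  height(46) = 1 + max(2, 0) = 3
Height = 3


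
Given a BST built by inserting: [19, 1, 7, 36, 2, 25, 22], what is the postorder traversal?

Tree insertion order: [19, 1, 7, 36, 2, 25, 22]
Tree (level-order array): [19, 1, 36, None, 7, 25, None, 2, None, 22]
Postorder traversal: [2, 7, 1, 22, 25, 36, 19]


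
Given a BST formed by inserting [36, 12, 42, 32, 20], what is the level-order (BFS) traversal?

Tree insertion order: [36, 12, 42, 32, 20]
Tree (level-order array): [36, 12, 42, None, 32, None, None, 20]
BFS from the root, enqueuing left then right child of each popped node:
  queue [36] -> pop 36, enqueue [12, 42], visited so far: [36]
  queue [12, 42] -> pop 12, enqueue [32], visited so far: [36, 12]
  queue [42, 32] -> pop 42, enqueue [none], visited so far: [36, 12, 42]
  queue [32] -> pop 32, enqueue [20], visited so far: [36, 12, 42, 32]
  queue [20] -> pop 20, enqueue [none], visited so far: [36, 12, 42, 32, 20]
Result: [36, 12, 42, 32, 20]


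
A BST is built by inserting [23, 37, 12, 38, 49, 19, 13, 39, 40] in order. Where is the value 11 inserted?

Starting tree (level order): [23, 12, 37, None, 19, None, 38, 13, None, None, 49, None, None, 39, None, None, 40]
Insertion path: 23 -> 12
Result: insert 11 as left child of 12
Final tree (level order): [23, 12, 37, 11, 19, None, 38, None, None, 13, None, None, 49, None, None, 39, None, None, 40]


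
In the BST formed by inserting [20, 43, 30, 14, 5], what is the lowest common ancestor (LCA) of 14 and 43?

Tree insertion order: [20, 43, 30, 14, 5]
Tree (level-order array): [20, 14, 43, 5, None, 30]
In a BST, the LCA of p=14, q=43 is the first node v on the
root-to-leaf path with p <= v <= q (go left if both < v, right if both > v).
Walk from root:
  at 20: 14 <= 20 <= 43, this is the LCA
LCA = 20


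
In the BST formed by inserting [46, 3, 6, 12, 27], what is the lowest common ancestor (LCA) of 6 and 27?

Tree insertion order: [46, 3, 6, 12, 27]
Tree (level-order array): [46, 3, None, None, 6, None, 12, None, 27]
In a BST, the LCA of p=6, q=27 is the first node v on the
root-to-leaf path with p <= v <= q (go left if both < v, right if both > v).
Walk from root:
  at 46: both 6 and 27 < 46, go left
  at 3: both 6 and 27 > 3, go right
  at 6: 6 <= 6 <= 27, this is the LCA
LCA = 6


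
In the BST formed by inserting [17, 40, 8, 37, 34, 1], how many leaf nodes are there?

Tree built from: [17, 40, 8, 37, 34, 1]
Tree (level-order array): [17, 8, 40, 1, None, 37, None, None, None, 34]
Rule: A leaf has 0 children.
Per-node child counts:
  node 17: 2 child(ren)
  node 8: 1 child(ren)
  node 1: 0 child(ren)
  node 40: 1 child(ren)
  node 37: 1 child(ren)
  node 34: 0 child(ren)
Matching nodes: [1, 34]
Count of leaf nodes: 2


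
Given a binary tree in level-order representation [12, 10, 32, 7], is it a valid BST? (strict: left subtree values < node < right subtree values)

Level-order array: [12, 10, 32, 7]
Validate using subtree bounds (lo, hi): at each node, require lo < value < hi,
then recurse left with hi=value and right with lo=value.
Preorder trace (stopping at first violation):
  at node 12 with bounds (-inf, +inf): OK
  at node 10 with bounds (-inf, 12): OK
  at node 7 with bounds (-inf, 10): OK
  at node 32 with bounds (12, +inf): OK
No violation found at any node.
Result: Valid BST
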